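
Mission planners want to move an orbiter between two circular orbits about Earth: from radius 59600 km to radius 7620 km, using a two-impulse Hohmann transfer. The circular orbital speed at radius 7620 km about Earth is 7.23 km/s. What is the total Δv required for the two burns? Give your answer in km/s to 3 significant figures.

From the circular-orbit relation v² = μ/r at r = 7620 km: μ = v²r = (7.23)² × 7620 = 3.98319×10^5 km³/s².
The Hohmann ellipse has a_t = (r₁ + r₂)/2 = 33610 km.
Circular speed at r₁: v₁ = √(μ/r₁) = √(3.98319×10^5/59600) = 2.585 km/s.
On the transfer ellipse at r₁, vis-viva equation gives v_a = √[μ(2/r₁ − 1/a_t)] = 1.231 km/s.
First burn Δv₁ = |v_a − v₁| = 1.354 km/s.
At r₂, v₂ = √(μ/r₂) = 7.230 km/s.
Transfer-orbit speed at r₂: v_p = √[μ(2/r₂ − 1/a_t)] = 9.628 km/s.
Second burn Δv₂ = |v₂ − v_p| = 2.398 km/s.
Total Δv = Δv₁ + Δv₂ = 3.752 km/s.

Δv = 3.75 km/s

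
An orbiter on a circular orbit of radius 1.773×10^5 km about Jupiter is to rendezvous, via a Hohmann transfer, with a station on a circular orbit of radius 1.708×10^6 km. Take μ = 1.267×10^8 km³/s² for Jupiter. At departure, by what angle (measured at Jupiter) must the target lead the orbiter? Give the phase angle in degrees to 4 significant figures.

Semi-major axis of the transfer orbit: a_t = (1.773×10^5 + 1.708×10^6)/2 = 9.4265×10^5 km.
Transfer time t = π√(a_t³/μ) = 2.554×10^5 s.
The target's mean motion on its circular orbit is ω₂ = √(μ/r₂³) = 5.043×10^-6 rad/s.
Angle swept by the target during transfer: ω₂·t = 1.288 rad = 73.80°.
Arrival is 180° from departure on the ellipse, so φ = 180° − 73.80° = 106.2°.

φ = 106.2°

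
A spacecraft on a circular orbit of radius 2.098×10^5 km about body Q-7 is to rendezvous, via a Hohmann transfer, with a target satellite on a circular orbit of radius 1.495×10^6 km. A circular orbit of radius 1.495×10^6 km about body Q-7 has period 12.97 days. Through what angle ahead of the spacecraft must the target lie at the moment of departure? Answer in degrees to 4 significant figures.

φ = 102.5°

From Kepler's third law T² = 4π²r³/μ at r = 1.495×10^6 km, T = 12.97 days = 12.97 × 86400 s = 1.120608×10^6 s: μ = 4π²r³/T² = 1.05045×10^8 km³/s².
Semi-major axis of the transfer orbit: a_t = (2.098×10^5 + 1.495×10^6)/2 = 8.524×10^5 km.
Transfer time t = π√(a_t³/μ) = 2.4123×10^5 s.
The target's mean motion on its circular orbit is ω₂ = √(μ/r₂³) = 5.6069×10^-6 rad/s.
Angle swept by the target during transfer: ω₂·t = 1.35255 rad = 77.50°.
The spacecraft traverses 180° on the transfer ellipse, so the target must lead by 180° − 77.50° = 102.5°.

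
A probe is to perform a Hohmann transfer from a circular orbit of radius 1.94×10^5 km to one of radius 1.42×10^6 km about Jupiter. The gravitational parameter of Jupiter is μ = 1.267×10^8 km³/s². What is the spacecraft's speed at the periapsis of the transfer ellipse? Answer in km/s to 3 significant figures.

Transfer-ellipse semi-major axis a_t = (r₁ + r₂)/2 = (1.940×10^5 + 1.420×10^6)/2 = 8.070×10^5 km.
At periapsis, r = 1.940×10^5 km.
From the vis-viva equation, v = √[μ(2/r − 1/a_t)] = 33.90 km/s.

v = 33.9 km/s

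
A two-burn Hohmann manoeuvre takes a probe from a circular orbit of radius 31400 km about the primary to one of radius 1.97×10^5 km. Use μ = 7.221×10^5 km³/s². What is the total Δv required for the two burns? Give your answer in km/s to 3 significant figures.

Semi-major axis of the transfer orbit: a_t = (31400 + 1.970×10^5)/2 = 1.142×10^5 km.
At r₁ the circular-orbit speed is v₁ = √(μ/r₁) = 4.795 km/s.
Transfer-orbit speed at r₁ (vis-viva equation): v_p = √[μ(2/r₁ − 1/a_t)] = 6.298 km/s.
First burn Δv₁ = |v_p − v₁| = 1.503 km/s.
Circular speed at r₂: v₂ = √(μ/r₂) = 1.9145 km/s.
Transfer-orbit speed at r₂: v_a = √[μ(2/r₂ − 1/a_t)] = 1.0039 km/s.
Second burn Δv₂ = |v₂ − v_a| = 0.9106 km/s.
Total Δv = Δv₁ + Δv₂ = 2.414 km/s.

Δv = 2.41 km/s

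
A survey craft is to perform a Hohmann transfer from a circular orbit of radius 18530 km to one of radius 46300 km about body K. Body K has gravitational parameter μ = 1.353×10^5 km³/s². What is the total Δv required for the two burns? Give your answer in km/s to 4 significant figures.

Semi-major axis of the transfer orbit: a_t = (18530 + 46300)/2 = 32415 km.
Circular speed at r₁: v₁ = √(μ/r₁) = √(1.353×10^5/18530) = 2.7022 km/s.
Transfer-orbit speed at r₁ (vis-viva): v_p = √[μ(2/r₁ − 1/a_t)] = 3.2295 km/s.
First burn Δv₁ = |v_p − v₁| = 0.5273 km/s.
At r₂, v₂ = √(μ/r₂) = 1.709 km/s.
Transfer-orbit speed at r₂: v_a = √[μ(2/r₂ − 1/a_t)] = 1.292 km/s.
Second burn Δv₂ = |v₂ − v_a| = 0.4170 km/s.
Total Δv = Δv₁ + Δv₂ = 0.9443 km/s.

Δv = 0.9443 km/s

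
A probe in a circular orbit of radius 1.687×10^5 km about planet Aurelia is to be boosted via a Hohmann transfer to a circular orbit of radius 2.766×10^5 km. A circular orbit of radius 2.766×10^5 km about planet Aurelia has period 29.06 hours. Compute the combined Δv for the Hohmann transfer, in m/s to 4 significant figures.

Δv = 4590 m/s

From Kepler's third law T² = 4π²r³/μ at r = 2.766×10^5 km, T = 29.06 hours = 29.06 × 3600 s = 1.04616×10^5 s: μ = 4π²r³/T² = 7.63344×10^7 km³/s².
Transfer-ellipse semi-major axis a_t = (r₁ + r₂)/2 = (1.687×10^5 + 2.766×10^5)/2 = 2.2265×10^5 km.
At r₁ the circular-orbit speed is v₁ = √(μ/r₁) = 21.27171 km/s.
Transfer-orbit speed at r₁ (v² = μ(2/r − 1/a)): v_p = √[μ(2/r₁ − 1/a_t)] = 23.70922 km/s.
First burn Δv₁ = |v_p − v₁| = 2.438 km/s.
Circular speed at r₂: v₂ = √(μ/r₂) = 16.612 km/s.
Transfer-orbit speed at r₂: v_a = √[μ(2/r₂ − 1/a_t)] = 14.460 km/s.
Second burn Δv₂ = |v₂ − v_a| = 2.152 km/s.
Δv = Δv₁ + Δv₂ = 2.438 + 2.152 = 4.590 km/s.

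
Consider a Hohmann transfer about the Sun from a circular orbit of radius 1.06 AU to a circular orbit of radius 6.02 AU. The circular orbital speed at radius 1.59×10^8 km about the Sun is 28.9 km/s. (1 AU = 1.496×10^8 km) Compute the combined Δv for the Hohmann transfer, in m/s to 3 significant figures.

Δv = 14300 m/s

From the circular-orbit relation v² = μ/r at r = 1.59×10^8 km: μ = v²r = (28.9)² × 1.59×10^8 = 1.32798×10^11 km³/s².
In km: r₁ = 1.06 × 1.496×10^8 = 1.58576×10^8 km; r₂ = 6.02 × 1.496×10^8 = 9.00592×10^8 km.
The Hohmann ellipse has a_t = (r₁ + r₂)/2 = 5.29584×10^8 km.
At r₁ the circular-orbit speed is v₁ = √(μ/r₁) = 28.939 km/s.
On the transfer ellipse at r₁, vis-viva gives v_p = √[μ(2/r₁ − 1/a_t)] = 37.738 km/s.
First burn Δv₁ = |v_p − v₁| = 8.799 km/s.
At r₂, v₂ = √(μ/r₂) = 12.143 km/s.
Transfer-orbit speed at r₂: v_a = √[μ(2/r₂ − 1/a_t)] = 6.6448 km/s.
Second burn Δv₂ = |v₂ − v_a| = 5.498 km/s.
Total Δv = Δv₁ + Δv₂ = 14.30 km/s.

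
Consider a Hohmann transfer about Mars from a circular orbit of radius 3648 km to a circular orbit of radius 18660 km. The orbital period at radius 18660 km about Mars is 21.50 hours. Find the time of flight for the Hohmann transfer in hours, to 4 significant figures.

t = 4.968 hours

From Kepler's third law T² = 4π²r³/μ at r = 18660 km, T = 21.50 hours = 21.50 × 3600 s = 77400 s: μ = 4π²r³/T² = 42816.7 km³/s².
The Hohmann ellipse has a_t = (r₁ + r₂)/2 = 11154 km.
By Kepler's third law the transfer-orbit period is T = 2π√(a_t³/μ), so t = T/2 = 17885 s.
Converting: 17885 s ÷ 3600 s/hour = 4.968 hours.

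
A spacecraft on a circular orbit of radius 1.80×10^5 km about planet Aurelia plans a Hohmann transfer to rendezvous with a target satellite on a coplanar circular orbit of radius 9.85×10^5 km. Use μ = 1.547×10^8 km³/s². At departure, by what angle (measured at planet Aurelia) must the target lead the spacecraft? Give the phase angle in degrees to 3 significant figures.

φ = 98.1°

The Hohmann ellipse has a_t = (r₁ + r₂)/2 = 5.825×10^5 km.
Transfer time t = π√(a_t³/μ) = 1.1229×10^5 s.
The target's mean motion on its circular orbit is ω₂ = √(μ/r₂³) = 1.2723×10^-5 rad/s.
Angle swept by the target during transfer: ω₂·t = 1.4287 rad = 81.86°.
Arrival is 180° from departure on the ellipse, so φ = 180° − 81.86° = 98.1°.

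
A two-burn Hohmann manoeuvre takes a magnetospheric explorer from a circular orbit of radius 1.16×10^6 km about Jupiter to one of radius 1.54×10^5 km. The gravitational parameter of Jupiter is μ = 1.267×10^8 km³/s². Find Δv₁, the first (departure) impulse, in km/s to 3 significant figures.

Δv₁ = 5.39 km/s

The Hohmann ellipse has a_t = (r₁ + r₂)/2 = 6.570×10^5 km.
On the circular orbit at r = 1.160×10^6 km, v_c = √(μ/r) = 10.451 km/s.
Transfer-orbit speed at the same r (vis-viva, a = a_t): v_t = √[μ(2/r − 1/a_t)] = 5.0598 km/s.
Δv₁ = |v_t − v_c| = |5.0598 − 10.451| = 5.391 km/s.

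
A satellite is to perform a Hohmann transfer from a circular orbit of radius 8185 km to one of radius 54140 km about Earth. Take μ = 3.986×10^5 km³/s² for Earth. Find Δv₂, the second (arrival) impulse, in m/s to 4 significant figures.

Δv₂ = 1323 m/s

Transfer-ellipse semi-major axis a_t = (r₁ + r₂)/2 = (8185 + 54140)/2 = 31162.5 km.
On the circular orbit at r = 54140 km, v_c = √(μ/r) = 2.7134 km/s.
Vis-viva on the transfer ellipse at r = 54140 km gives v_t = √[μ(2/r − 1/a_t)] = 1.3906 km/s.
Δv₂ = |v_t − v_c| = |1.3906 − 2.7134| = 1.323 km/s.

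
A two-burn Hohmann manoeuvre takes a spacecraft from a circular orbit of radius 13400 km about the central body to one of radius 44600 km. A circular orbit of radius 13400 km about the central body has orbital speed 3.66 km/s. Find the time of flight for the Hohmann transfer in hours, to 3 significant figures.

From the circular-orbit relation v² = μ/r at r = 13400 km: μ = v²r = (3.66)² × 13400 = 1.79501×10^5 km³/s².
Transfer-ellipse semi-major axis a_t = (r₁ + r₂)/2 = (13400 + 44600)/2 = 29000 km.
Transfer time t = π√(a_t³/μ) = π√((29000)³ / 1.79501×10^5) = 36620 s.
Converting: 36620 s ÷ 3600 s/hour = 10.2 hours.

t = 10.2 hours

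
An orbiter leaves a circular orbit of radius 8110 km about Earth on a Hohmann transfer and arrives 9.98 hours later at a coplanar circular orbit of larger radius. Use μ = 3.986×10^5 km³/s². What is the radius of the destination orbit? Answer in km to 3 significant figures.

Transfer time t = 9.98 hours = 35928 s, and t = π√(a_t³/μ).
So a_t = (μ t²/π²)^(1/3) = (3.986×10^5 × (35928)² / π²)^(1/3) = 37357 km.
Since a_t = (r₁ + r₂)/2, r₂ = 2a_t − r₁ = 2×37357 − 8110 = 66604 km.

r₂ = 66600 km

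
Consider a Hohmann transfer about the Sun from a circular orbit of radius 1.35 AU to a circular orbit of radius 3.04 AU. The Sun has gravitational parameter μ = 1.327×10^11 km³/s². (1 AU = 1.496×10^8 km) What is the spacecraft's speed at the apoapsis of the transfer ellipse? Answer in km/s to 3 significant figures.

In km: r₁ = 1.35 × 1.496×10^8 = 2.0196×10^8 km; r₂ = 3.04 × 1.496×10^8 = 4.54784×10^8 km.
Transfer-ellipse semi-major axis a_t = (r₁ + r₂)/2 = (2.0196×10^8 + 4.54784×10^8)/2 = 3.28372×10^8 km.
The apoapsis of the transfer ellipse is at r = 4.54784×10^8 km.
Applying v² = μ(2/r − 1/a_t): v = 13.40 km/s.

v = 13.4 km/s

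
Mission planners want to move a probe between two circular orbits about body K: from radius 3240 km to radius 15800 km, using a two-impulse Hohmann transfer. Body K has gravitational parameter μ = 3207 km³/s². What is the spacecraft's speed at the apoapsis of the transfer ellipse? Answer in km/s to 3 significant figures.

v = 0.263 km/s

The Hohmann ellipse has a_t = (r₁ + r₂)/2 = 9520 km.
The apoapsis of the transfer ellipse is at r = 15800 km.
From the vis-viva equation, v = √[μ(2/r − 1/a_t)] = 0.2628 km/s.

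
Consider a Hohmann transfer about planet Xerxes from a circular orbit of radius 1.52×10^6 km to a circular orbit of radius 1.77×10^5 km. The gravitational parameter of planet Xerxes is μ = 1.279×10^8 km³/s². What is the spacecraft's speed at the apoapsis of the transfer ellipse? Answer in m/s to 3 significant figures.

Semi-major axis of the transfer orbit: a_t = (1.520×10^6 + 1.770×10^5)/2 = 8.485×10^5 km.
The apoapsis of the transfer ellipse is at r = 1.520×10^6 km.
Applying v² = μ(2/r − 1/a_t): v = 4.190 km/s.

v = 4190 m/s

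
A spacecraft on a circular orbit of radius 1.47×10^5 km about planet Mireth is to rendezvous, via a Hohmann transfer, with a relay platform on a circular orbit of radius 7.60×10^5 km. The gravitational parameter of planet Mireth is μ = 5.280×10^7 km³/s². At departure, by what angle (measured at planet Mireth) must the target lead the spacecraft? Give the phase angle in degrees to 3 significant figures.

The Hohmann ellipse has a_t = (r₁ + r₂)/2 = 4.535×10^5 km.
The half-period of the transfer ellipse is t = π√(a_t³/μ) = 1.3204×10^5 s.
Target angular speed ω₂ = √(μ/r₂³) = 1.0967×10^-5 rad/s.
Angle swept by the target during transfer: ω₂·t = 1.4481 rad = 82.97°.
The spacecraft traverses 180° on the transfer ellipse, so the target must lead by 180° − 82.97° = 97.0°.

φ = 97.0°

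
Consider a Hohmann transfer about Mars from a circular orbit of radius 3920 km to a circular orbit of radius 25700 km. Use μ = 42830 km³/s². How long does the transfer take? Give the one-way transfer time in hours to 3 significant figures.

Transfer-ellipse semi-major axis a_t = (r₁ + r₂)/2 = (3920 + 25700)/2 = 14810 km.
Half the transfer-orbit period gives t = π√(a_t³/μ) = 27360 s.
Converting: 27360 s ÷ 3600 s/hour = 7.60 hours.

t = 7.60 hours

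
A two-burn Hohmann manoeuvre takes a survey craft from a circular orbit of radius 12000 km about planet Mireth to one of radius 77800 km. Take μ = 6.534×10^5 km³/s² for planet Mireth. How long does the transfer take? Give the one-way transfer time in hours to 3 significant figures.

t = 10.3 hours

Transfer-ellipse semi-major axis a_t = (r₁ + r₂)/2 = (12000 + 77800)/2 = 44900 km.
Half the transfer-orbit period gives t = π√(a_t³/μ) = 36980 s.
Converting: 36980 s ÷ 3600 s/hour = 10.3 hours.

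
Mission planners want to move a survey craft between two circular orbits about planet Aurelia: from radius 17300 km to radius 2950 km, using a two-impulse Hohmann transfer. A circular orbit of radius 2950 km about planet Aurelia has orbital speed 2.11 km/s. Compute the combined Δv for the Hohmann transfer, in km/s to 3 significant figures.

From the circular-orbit relation v² = μ/r at r = 2950 km: μ = v²r = (2.11)² × 2950 = 13133.7 km³/s².
Transfer-ellipse semi-major axis a_t = (r₁ + r₂)/2 = (17300 + 2950)/2 = 10125 km.
Circular speed at r₁: v₁ = √(μ/r₁) = √(13133.7/17300) = 0.8713 km/s.
On the transfer ellipse at r₁, vis-viva gives v_a = √[μ(2/r₁ − 1/a_t)] = 0.4703 km/s.
First burn Δv₁ = |v_a − v₁| = 0.4010 km/s.
Circular speed at r₂: v₂ = √(μ/r₂) = 2.1100 km/s.
Transfer-orbit speed at r₂: v_p = √[μ(2/r₂ − 1/a_t)] = 2.7581 km/s.
Second burn Δv₂ = |v₂ − v_p| = 0.6481 km/s.
Δv = Δv₁ + Δv₂ = 0.4010 + 0.6481 = 1.049 km/s.

Δv = 1.05 km/s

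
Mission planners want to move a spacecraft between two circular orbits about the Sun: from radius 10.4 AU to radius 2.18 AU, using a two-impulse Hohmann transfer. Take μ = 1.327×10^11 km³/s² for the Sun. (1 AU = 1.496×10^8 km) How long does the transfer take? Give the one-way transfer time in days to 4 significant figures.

In km: r₁ = 10.4 × 1.496×10^8 = 1.55584×10^9 km; r₂ = 2.18 × 1.496×10^8 = 3.26128×10^8 km.
The Hohmann ellipse has a_t = (r₁ + r₂)/2 = 9.40984×10^8 km.
By Kepler's third law the transfer-orbit period is T = 2π√(a_t³/μ), so t = T/2 = 2.489×10^8 s.
Converting: 2.489×10^8 s ÷ 86400 s/day = 2881 days.

t = 2881 days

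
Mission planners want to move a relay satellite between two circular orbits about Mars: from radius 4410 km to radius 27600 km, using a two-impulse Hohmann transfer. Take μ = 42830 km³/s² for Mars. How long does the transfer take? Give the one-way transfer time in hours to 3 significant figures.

t = 8.54 hours

Transfer-ellipse semi-major axis a_t = (r₁ + r₂)/2 = (4410 + 27600)/2 = 16005 km.
Transfer time t = π√(a_t³/μ) = π√((16005)³ / 42830) = 30740 s.
Converting: 30740 s ÷ 3600 s/hour = 8.54 hours.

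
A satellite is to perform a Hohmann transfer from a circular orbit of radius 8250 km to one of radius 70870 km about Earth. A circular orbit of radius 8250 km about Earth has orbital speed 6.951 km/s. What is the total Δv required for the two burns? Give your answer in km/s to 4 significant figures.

Δv = 3.641 km/s

From the circular-orbit relation v² = μ/r at r = 8250 km: μ = v²r = (6.951)² × 8250 = 3.98610×10^5 km³/s².
Transfer-ellipse semi-major axis a_t = (r₁ + r₂)/2 = (8250 + 70870)/2 = 39560 km.
At r₁ the circular-orbit speed is v₁ = √(μ/r₁) = 6.9510 km/s.
On the transfer ellipse at r₁, v² = μ(2/r − 1/a) gives v_p = √[μ(2/r₁ − 1/a_t)] = 9.3036 km/s.
First burn Δv₁ = |v_p − v₁| = 2.3526 km/s.
At r₂, v₂ = √(μ/r₂) = 2.3716 km/s.
Transfer-orbit speed at r₂: v_a = √[μ(2/r₂ − 1/a_t)] = 1.0830 km/s.
Second burn Δv₂ = |v₂ − v_a| = 1.2886 km/s.
Δv = Δv₁ + Δv₂ = 2.3526 + 1.2886 = 3.641 km/s.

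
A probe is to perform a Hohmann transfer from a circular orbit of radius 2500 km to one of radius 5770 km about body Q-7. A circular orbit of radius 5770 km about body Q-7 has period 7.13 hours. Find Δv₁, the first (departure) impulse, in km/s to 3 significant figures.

From Kepler's third law T² = 4π²r³/μ at r = 5770 km, T = 7.13 hours = 7.13 × 3600 s = 25668 s: μ = 4π²r³/T² = 11510.7 km³/s².
The Hohmann ellipse has a_t = (r₁ + r₂)/2 = 4135 km.
Circular speed at r = 2500 km: v_c = √(μ/r) = 2.146 km/s.
Vis-viva on the transfer ellipse at r = 2500 km gives v_t = √[μ(2/r − 1/a_t)] = 2.535 km/s.
Δv₁ = |v_t − v_c| = |2.535 − 2.146| = 0.3890 km/s.

Δv₁ = 0.389 km/s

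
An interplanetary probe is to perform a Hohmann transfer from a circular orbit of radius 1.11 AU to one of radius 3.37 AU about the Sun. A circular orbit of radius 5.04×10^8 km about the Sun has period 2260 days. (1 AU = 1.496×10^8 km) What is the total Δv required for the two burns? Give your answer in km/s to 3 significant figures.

From Kepler's third law T² = 4π²r³/μ at r = 5.04×10^8 km, T = 2260 days = 2260 × 86400 s = 1.95264×10^8 s: μ = 4π²r³/T² = 1.32558×10^11 km³/s².
In km: r₁ = 1.11 × 1.496×10^8 = 1.66056×10^8 km; r₂ = 3.37 × 1.496×10^8 = 5.04152×10^8 km.
The Hohmann ellipse has a_t = (r₁ + r₂)/2 = 3.35104×10^8 km.
Circular speed at r₁: v₁ = √(μ/r₁) = √(1.32558×10^11/1.66056×10^8) = 28.254 km/s.
Transfer-orbit speed at r₁ (v² = μ(2/r − 1/a)): v_p = √[μ(2/r₁ − 1/a_t)] = 34.655 km/s.
First burn Δv₁ = |v_p − v₁| = 6.401 km/s.
At r₂, v₂ = √(μ/r₂) = 16.2152 km/s.
Transfer-orbit speed at r₂: v_a = √[μ(2/r₂ − 1/a_t)] = 11.4146 km/s.
Second burn Δv₂ = |v₂ − v_a| = 4.801 km/s.
Total Δv = Δv₁ + Δv₂ = 11.20 km/s.

Δv = 11.2 km/s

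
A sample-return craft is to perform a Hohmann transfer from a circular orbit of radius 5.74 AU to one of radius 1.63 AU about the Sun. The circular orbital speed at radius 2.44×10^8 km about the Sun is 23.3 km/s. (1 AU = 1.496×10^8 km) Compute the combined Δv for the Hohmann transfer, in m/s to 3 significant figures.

From the circular-orbit relation v² = μ/r at r = 2.44×10^8 km: μ = v²r = (23.3)² × 2.44×10^8 = 1.32465×10^11 km³/s².
In km: r₁ = 5.74 × 1.496×10^8 = 8.58704×10^8 km; r₂ = 1.63 × 1.496×10^8 = 2.43848×10^8 km.
Semi-major axis of the transfer orbit: a_t = (8.58704×10^8 + 2.43848×10^8)/2 = 5.51276×10^8 km.
At r₁ the circular-orbit speed is v₁ = √(μ/r₁) = 12.420214 km/s.
Transfer-orbit speed at r₁ (v² = μ(2/r − 1/a)): v_a = √[μ(2/r₁ − 1/a_t)] = 8.2604584 km/s.
First burn Δv₁ = |v_a − v₁| = 4.15976 km/s.
Circular speed at r₂: v₂ = √(μ/r₂) = 23.30726 km/s.
Transfer-orbit speed at r₂: v_p = √[μ(2/r₂ − 1/a_t)] = 29.08898 km/s.
Second burn Δv₂ = |v₂ − v_p| = 5.78172 km/s.
Δv = Δv₁ + Δv₂ = 4.15976 + 5.78172 = 9.941 km/s.

Δv = 9940 m/s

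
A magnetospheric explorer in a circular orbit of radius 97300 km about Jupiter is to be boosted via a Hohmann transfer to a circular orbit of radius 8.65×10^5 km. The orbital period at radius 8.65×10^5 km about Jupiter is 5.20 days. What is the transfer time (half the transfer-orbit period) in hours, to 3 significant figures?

From Kepler's third law T² = 4π²r³/μ at r = 8.65×10^5 km, T = 5.20 days = 5.20 × 86400 s = 4.4928×10^5 s: μ = 4π²r³/T² = 1.26583×10^8 km³/s².
Semi-major axis of the transfer orbit: a_t = (97300 + 8.650×10^5)/2 = 4.8115×10^5 km.
Transfer time t = π√(a_t³/μ) = π√((4.8115×10^5)³ / 1.26583×10^8) = 93190 s.
Converting: 93190 s ÷ 3600 s/hour = 25.9 hours.

t = 25.9 hours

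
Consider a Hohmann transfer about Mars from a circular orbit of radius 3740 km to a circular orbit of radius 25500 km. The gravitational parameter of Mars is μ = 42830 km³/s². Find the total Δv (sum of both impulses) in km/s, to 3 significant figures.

Semi-major axis of the transfer orbit: a_t = (3740 + 25500)/2 = 14620 km.
At r₁ the circular-orbit speed is v₁ = √(μ/r₁) = 3.38406 km/s.
Transfer-orbit speed at r₁ (v² = μ(2/r − 1/a)): v_p = √[μ(2/r₁ − 1/a_t)] = 4.46925 km/s.
First burn Δv₁ = |v_p − v₁| = 1.0852 km/s.
Circular speed at r₂: v₂ = √(μ/r₂) = 1.2960 km/s.
Transfer-orbit speed at r₂: v_a = √[μ(2/r₂ − 1/a_t)] = 0.65549 km/s.
Second burn Δv₂ = |v₂ − v_a| = 0.64051 km/s.
Δv = Δv₁ + Δv₂ = 1.0852 + 0.64051 = 1.726 km/s.

Δv = 1.73 km/s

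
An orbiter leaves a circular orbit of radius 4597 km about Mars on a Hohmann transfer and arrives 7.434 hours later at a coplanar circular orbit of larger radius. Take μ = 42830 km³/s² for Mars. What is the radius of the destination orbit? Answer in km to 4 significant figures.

r₂ = 24590 km

Transfer time t = 7.434 hours = 26762.4 s, and t = π√(a_t³/μ).
So a_t = (μ t²/π²)^(1/3) = (42830 × (26762.4)² / π²)^(1/3) = 14594 km.
Since a_t = (r₁ + r₂)/2, r₂ = 2a_t − r₁ = 2×14594 − 4597 = 24591 km.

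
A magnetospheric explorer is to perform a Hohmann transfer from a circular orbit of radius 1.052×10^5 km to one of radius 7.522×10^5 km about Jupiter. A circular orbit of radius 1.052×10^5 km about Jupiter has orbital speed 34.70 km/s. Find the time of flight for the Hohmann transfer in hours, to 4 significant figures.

t = 21.76 hours

From the circular-orbit relation v² = μ/r at r = 1.052×10^5 km: μ = v²r = (34.70)² × 1.052×10^5 = 1.26670×10^8 km³/s².
Transfer-ellipse semi-major axis a_t = (r₁ + r₂)/2 = (1.052×10^5 + 7.522×10^5)/2 = 4.287×10^5 km.
Half the transfer-orbit period gives t = π√(a_t³/μ) = 78350 s.
Converting: 78350 s ÷ 3600 s/hour = 21.76 hours.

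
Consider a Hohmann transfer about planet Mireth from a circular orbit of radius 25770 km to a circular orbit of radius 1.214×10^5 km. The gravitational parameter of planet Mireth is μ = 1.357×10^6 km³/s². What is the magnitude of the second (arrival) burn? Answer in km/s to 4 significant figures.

The Hohmann ellipse has a_t = (r₁ + r₂)/2 = 73585 km.
On the circular orbit at r = 1.214×10^5 km, v_c = √(μ/r) = 3.3433 km/s.
Transfer-orbit speed at the same r (vis-viva, a = a_t): v_t = √[μ(2/r − 1/a_t)] = 1.9785 km/s.
Δv₂ = |v_t − v_c| = |1.9785 − 3.3433| = 1.365 km/s.

Δv₂ = 1.365 km/s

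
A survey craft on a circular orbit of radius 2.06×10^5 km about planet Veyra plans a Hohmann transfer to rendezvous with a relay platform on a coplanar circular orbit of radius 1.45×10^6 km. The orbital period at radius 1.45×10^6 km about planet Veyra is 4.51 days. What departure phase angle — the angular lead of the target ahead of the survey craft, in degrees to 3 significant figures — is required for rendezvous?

From Kepler's third law T² = 4π²r³/μ at r = 1.45×10^6 km, T = 4.51 days = 4.51 × 86400 s = 3.89664×10^5 s: μ = 4π²r³/T² = 7.92653×10^8 km³/s².
The Hohmann ellipse has a_t = (r₁ + r₂)/2 = 8.280×10^5 km.
Transfer time t = π√(a_t³/μ) = 84072.5 s.
Target angular speed ω₂ = √(μ/r₂³) = 1.61246×10^-5 rad/s.
Angle swept by the target during transfer: ω₂·t = 1.3556 rad = 77.67°.
The survey craft traverses 180° on the transfer ellipse, so the target must lead by 180° − 77.67° = 102°.

φ = 102°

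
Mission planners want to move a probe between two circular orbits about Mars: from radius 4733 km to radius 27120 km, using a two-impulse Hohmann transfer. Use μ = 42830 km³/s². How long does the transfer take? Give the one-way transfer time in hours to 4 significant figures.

Transfer-ellipse semi-major axis a_t = (r₁ + r₂)/2 = (4733 + 27120)/2 = 15926.5 km.
Transfer time t = π√(a_t³/μ) = π√((15926.5)³ / 42830) = 30510 s.
Converting: 30510 s ÷ 3600 s/hour = 8.475 hours.

t = 8.475 hours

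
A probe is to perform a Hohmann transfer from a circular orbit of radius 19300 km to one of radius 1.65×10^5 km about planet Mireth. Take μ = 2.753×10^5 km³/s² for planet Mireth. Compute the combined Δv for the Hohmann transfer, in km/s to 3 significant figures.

The Hohmann ellipse has a_t = (r₁ + r₂)/2 = 92150 km.
Circular speed at r₁: v₁ = √(μ/r₁) = √(2.753×10^5/19300) = 3.777 km/s.
Transfer-orbit speed at r₁ (vis-viva): v_p = √[μ(2/r₁ − 1/a_t)] = 5.054 km/s.
First burn Δv₁ = |v_p − v₁| = 1.277 km/s.
At r₂, v₂ = √(μ/r₂) = 1.2917 km/s.
Transfer-orbit speed at r₂: v_a = √[μ(2/r₂ − 1/a_t)] = 0.59114 km/s.
Second burn Δv₂ = |v₂ − v_a| = 0.7006 km/s.
Δv = Δv₁ + Δv₂ = 1.277 + 0.7006 = 1.978 km/s.

Δv = 1.98 km/s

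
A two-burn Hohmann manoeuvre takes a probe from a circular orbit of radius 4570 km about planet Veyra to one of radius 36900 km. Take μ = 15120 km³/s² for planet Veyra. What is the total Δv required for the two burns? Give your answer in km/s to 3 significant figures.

The Hohmann ellipse has a_t = (r₁ + r₂)/2 = 20735 km.
Circular speed at r₁: v₁ = √(μ/r₁) = √(15120/4570) = 1.8189 km/s.
Transfer-orbit speed at r₁ (vis-viva equation): v_p = √[μ(2/r₁ − 1/a_t)] = 2.4265 km/s.
First burn Δv₁ = |v_p − v₁| = 0.6076 km/s.
Circular speed at r₂: v₂ = √(μ/r₂) = 0.6401 km/s.
Transfer-orbit speed at r₂: v_a = √[μ(2/r₂ − 1/a_t)] = 0.3005 km/s.
Second burn Δv₂ = |v₂ − v_a| = 0.3396 km/s.
Total Δv = Δv₁ + Δv₂ = 0.9472 km/s.

Δv = 0.947 km/s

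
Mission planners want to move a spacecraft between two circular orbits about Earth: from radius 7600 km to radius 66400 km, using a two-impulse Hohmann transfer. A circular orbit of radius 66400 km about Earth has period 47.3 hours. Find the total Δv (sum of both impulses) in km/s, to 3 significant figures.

From Kepler's third law T² = 4π²r³/μ at r = 66400 km, T = 47.3 hours = 47.3 × 3600 s = 1.7028×10^5 s: μ = 4π²r³/T² = 3.98599×10^5 km³/s².
Transfer-ellipse semi-major axis a_t = (r₁ + r₂)/2 = (7600 + 66400)/2 = 37000 km.
Circular speed at r₁: v₁ = √(μ/r₁) = √(3.98599×10^5/7600) = 7.24205 km/s.
Transfer-orbit speed at r₁ (vis-viva): v_p = √[μ(2/r₁ − 1/a_t)] = 9.70163 km/s.
First burn Δv₁ = |v_p − v₁| = 2.4596 km/s.
Circular speed at r₂: v₂ = √(μ/r₂) = 2.4501 km/s.
Transfer-orbit speed at r₂: v_a = √[μ(2/r₂ − 1/a_t)] = 1.1104 km/s.
Second burn Δv₂ = |v₂ − v_a| = 1.3397 km/s.
Δv = Δv₁ + Δv₂ = 2.4596 + 1.3397 = 3.799 km/s.

Δv = 3.80 km/s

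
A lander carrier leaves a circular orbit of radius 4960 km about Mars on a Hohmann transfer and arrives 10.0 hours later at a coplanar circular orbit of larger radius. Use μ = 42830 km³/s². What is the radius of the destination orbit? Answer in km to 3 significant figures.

r₂ = 30600 km

Transfer time t = 10.0 hours = 36000 s, and t = π√(a_t³/μ).
So a_t = (μ t²/π²)^(1/3) = (42830 × (36000)² / π²)^(1/3) = 17784 km.
Since a_t = (r₁ + r₂)/2, r₂ = 2a_t − r₁ = 2×17784 − 4960 = 30608 km.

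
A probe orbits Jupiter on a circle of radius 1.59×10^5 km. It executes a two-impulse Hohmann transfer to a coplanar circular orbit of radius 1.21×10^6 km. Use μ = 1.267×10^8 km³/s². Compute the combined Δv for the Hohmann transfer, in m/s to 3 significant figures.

Semi-major axis of the transfer orbit: a_t = (1.590×10^5 + 1.210×10^6)/2 = 6.845×10^5 km.
Circular speed at r₁: v₁ = √(μ/r₁) = √(1.267×10^8/1.590×10^5) = 28.2286 km/s.
Transfer-orbit speed at r₁ (v² = μ(2/r − 1/a)): v_p = √[μ(2/r₁ − 1/a_t)] = 37.5315 km/s.
First burn Δv₁ = |v_p − v₁| = 9.303 km/s.
Circular speed at r₂: v₂ = √(μ/r₂) = 10.233 km/s.
Transfer-orbit speed at r₂: v_a = √[μ(2/r₂ − 1/a_t)] = 4.9318 km/s.
Second burn Δv₂ = |v₂ − v_a| = 5.301 km/s.
Total Δv = Δv₁ + Δv₂ = 14.60 km/s.

Δv = 14600 m/s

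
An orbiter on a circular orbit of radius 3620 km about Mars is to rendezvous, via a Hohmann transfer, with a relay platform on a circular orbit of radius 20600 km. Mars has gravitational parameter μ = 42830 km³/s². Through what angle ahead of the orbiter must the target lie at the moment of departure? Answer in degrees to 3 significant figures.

φ = 98.9°

Transfer-ellipse semi-major axis a_t = (r₁ + r₂)/2 = (3620 + 20600)/2 = 12110 km.
Transfer time t = π√(a_t³/μ) = 20230 s.
Target angular speed ω₂ = √(μ/r₂³) = 7.000×10^-5 rad/s.
Angle swept by the target during transfer: ω₂·t = 1.416 rad = 81.13°.
The orbiter traverses 180° on the transfer ellipse, so the target must lead by 180° − 81.13° = 98.9°.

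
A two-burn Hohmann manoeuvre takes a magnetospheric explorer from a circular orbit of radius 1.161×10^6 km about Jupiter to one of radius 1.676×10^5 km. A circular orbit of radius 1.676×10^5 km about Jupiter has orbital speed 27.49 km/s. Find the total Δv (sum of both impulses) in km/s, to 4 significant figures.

From the circular-orbit relation v² = μ/r at r = 1.676×10^5 km: μ = v²r = (27.49)² × 1.676×10^5 = 1.26655×10^8 km³/s².
The Hohmann ellipse has a_t = (r₁ + r₂)/2 = 6.643×10^5 km.
At r₁ the circular-orbit speed is v₁ = √(μ/r₁) = 10.4447 km/s.
Transfer-orbit speed at r₁ (vis-viva equation): v_a = √[μ(2/r₁ − 1/a_t)] = 5.24627 km/s.
First burn Δv₁ = |v_a − v₁| = 5.198 km/s.
At r₂, v₂ = √(μ/r₂) = 27.490 km/s.
Transfer-orbit speed at r₂: v_p = √[μ(2/r₂ − 1/a_t)] = 36.342 km/s.
Second burn Δv₂ = |v₂ − v_p| = 8.852 km/s.
Δv = Δv₁ + Δv₂ = 5.198 + 8.852 = 14.05 km/s.

Δv = 14.05 km/s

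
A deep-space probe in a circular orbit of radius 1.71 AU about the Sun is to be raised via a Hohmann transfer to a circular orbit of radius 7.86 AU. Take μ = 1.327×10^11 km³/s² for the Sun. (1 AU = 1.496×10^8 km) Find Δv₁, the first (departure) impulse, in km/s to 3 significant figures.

Δv₁ = 6.41 km/s

In km: r₁ = 1.71 × 1.496×10^8 = 2.55816×10^8 km; r₂ = 7.86 × 1.496×10^8 = 1.175856×10^9 km.
Semi-major axis of the transfer orbit: a_t = (2.55816×10^8 + 1.175856×10^9)/2 = 7.15836×10^8 km.
On the circular orbit at r = 2.55816×10^8 km, v_c = √(μ/r) = 22.776 km/s.
Transfer-orbit speed at the same r (vis-viva, a = a_t): v_t = √[μ(2/r − 1/a_t)] = 29.191 km/s.
Δv₁ = |v_t − v_c| = |29.191 − 22.776| = 6.415 km/s.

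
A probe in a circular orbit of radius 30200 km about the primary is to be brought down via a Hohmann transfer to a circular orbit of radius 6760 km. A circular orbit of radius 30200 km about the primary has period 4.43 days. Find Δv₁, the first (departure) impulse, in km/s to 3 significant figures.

From Kepler's third law T² = 4π²r³/μ at r = 30200 km, T = 4.43 days = 4.43 × 86400 s = 3.82752×10^5 s: μ = 4π²r³/T² = 7422.42 km³/s².
Transfer-ellipse semi-major axis a_t = (r₁ + r₂)/2 = (30200 + 6760)/2 = 18480 km.
Circular speed at r = 30200 km: v_c = √(μ/r) = 0.49576 km/s.
Vis-viva on the transfer ellipse at r = 30200 km gives v_t = √[μ(2/r − 1/a_t)] = 0.29984 km/s.
Δv₁ = |v_t − v_c| = |0.29984 − 0.49576| = 0.1959 km/s.

Δv₁ = 0.196 km/s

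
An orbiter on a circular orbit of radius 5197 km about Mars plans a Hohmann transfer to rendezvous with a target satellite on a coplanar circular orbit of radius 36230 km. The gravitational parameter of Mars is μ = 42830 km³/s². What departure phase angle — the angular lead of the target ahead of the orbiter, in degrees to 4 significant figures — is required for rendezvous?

Transfer-ellipse semi-major axis a_t = (r₁ + r₂)/2 = (5197 + 36230)/2 = 20713.5 km.
Transfer time t = π√(a_t³/μ) = 45250 s.
The target's mean motion on its circular orbit is ω₂ = √(μ/r₂³) = 3.001×10^-5 rad/s.
Angle swept by the target during transfer: ω₂·t = 1.358 rad = 77.81°.
Arrival is 180° from departure on the ellipse, so φ = 180° − 77.81° = 102.2°.

φ = 102.2°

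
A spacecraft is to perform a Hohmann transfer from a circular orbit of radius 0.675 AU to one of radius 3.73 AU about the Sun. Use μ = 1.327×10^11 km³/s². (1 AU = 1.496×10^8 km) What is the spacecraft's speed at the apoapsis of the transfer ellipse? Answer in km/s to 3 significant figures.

v = 8.54 km/s

In km: r₁ = 0.675 × 1.496×10^8 = 1.0098×10^8 km; r₂ = 3.73 × 1.496×10^8 = 5.58008×10^8 km.
Semi-major axis of the transfer orbit: a_t = (1.0098×10^8 + 5.58008×10^8)/2 = 3.29494×10^8 km.
At apoapsis, r = 5.58008×10^8 km.
From the vis-viva equation, v = √[μ(2/r − 1/a_t)] = 8.537 km/s.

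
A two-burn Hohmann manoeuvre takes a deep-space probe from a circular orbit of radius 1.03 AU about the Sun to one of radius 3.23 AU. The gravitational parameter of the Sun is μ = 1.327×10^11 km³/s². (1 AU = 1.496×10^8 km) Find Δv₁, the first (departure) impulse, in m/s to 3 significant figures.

In km: r₁ = 1.03 × 1.496×10^8 = 1.54088×10^8 km; r₂ = 3.23 × 1.496×10^8 = 4.83208×10^8 km.
The Hohmann ellipse has a_t = (r₁ + r₂)/2 = 3.18648×10^8 km.
On the circular orbit at r = 1.54088×10^8 km, v_c = √(μ/r) = 29.346 km/s.
Vis-viva on the transfer ellipse at r = 1.54088×10^8 km gives v_t = √[μ(2/r − 1/a_t)] = 36.138 km/s.
Δv₁ = |v_t − v_c| = |36.138 − 29.346| = 6.792 km/s.

Δv₁ = 6790 m/s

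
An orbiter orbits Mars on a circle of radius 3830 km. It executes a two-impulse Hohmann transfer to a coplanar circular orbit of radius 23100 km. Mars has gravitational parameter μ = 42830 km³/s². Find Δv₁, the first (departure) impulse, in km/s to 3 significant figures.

Δv₁ = 1.04 km/s

The Hohmann ellipse has a_t = (r₁ + r₂)/2 = 13465 km.
On the circular orbit at r = 3830 km, v_c = √(μ/r) = 3.344 km/s.
Transfer-orbit speed at the same r (vis-viva, a = a_t): v_t = √[μ(2/r − 1/a_t)] = 4.380 km/s.
Δv₁ = |v_t − v_c| = |4.380 − 3.344| = 1.036 km/s.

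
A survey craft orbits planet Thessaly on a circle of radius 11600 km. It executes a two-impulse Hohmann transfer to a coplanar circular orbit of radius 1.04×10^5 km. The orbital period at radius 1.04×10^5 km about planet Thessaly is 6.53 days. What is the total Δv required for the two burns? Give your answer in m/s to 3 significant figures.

Δv = 1820 m/s

From Kepler's third law T² = 4π²r³/μ at r = 1.04×10^5 km, T = 6.53 days = 6.53 × 86400 s = 5.64192×10^5 s: μ = 4π²r³/T² = 1.39510×10^5 km³/s².
The Hohmann ellipse has a_t = (r₁ + r₂)/2 = 57800 km.
At r₁ the circular-orbit speed is v₁ = √(μ/r₁) = 3.468 km/s.
On the transfer ellipse at r₁, vis-viva gives v_p = √[μ(2/r₁ − 1/a_t)] = 4.652 km/s.
First burn Δv₁ = |v_p − v₁| = 1.184 km/s.
At r₂, v₂ = √(μ/r₂) = 1.1582 km/s.
Transfer-orbit speed at r₂: v_a = √[μ(2/r₂ − 1/a_t)] = 0.51886 km/s.
Second burn Δv₂ = |v₂ − v_a| = 0.6393 km/s.
Total Δv = Δv₁ + Δv₂ = 1.823 km/s.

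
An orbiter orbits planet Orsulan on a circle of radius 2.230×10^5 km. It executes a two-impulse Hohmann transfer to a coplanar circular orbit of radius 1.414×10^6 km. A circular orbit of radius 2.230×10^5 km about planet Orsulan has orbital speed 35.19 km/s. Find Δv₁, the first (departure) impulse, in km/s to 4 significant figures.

Δv₁ = 11.06 km/s

From the circular-orbit relation v² = μ/r at r = 2.230×10^5 km: μ = v²r = (35.19)² × 2.230×10^5 = 2.76149×10^8 km³/s².
Semi-major axis of the transfer orbit: a_t = (2.230×10^5 + 1.414×10^6)/2 = 8.185×10^5 km.
On the circular orbit at r = 2.230×10^5 km, v_c = √(μ/r) = 35.19 km/s.
Vis-viva on the transfer ellipse at r = 2.230×10^5 km gives v_t = √[μ(2/r − 1/a_t)] = 46.25 km/s.
Δv₁ = |v_t − v_c| = |46.25 − 35.19| = 11.06 km/s.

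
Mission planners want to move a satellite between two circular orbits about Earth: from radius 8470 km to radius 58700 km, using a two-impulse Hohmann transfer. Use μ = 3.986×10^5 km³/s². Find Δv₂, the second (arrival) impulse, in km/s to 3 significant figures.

Δv₂ = 1.30 km/s

The Hohmann ellipse has a_t = (r₁ + r₂)/2 = 33585 km.
Circular speed at r = 58700 km: v_c = √(μ/r) = 2.606 km/s.
Vis-viva on the transfer ellipse at r = 58700 km gives v_t = √[μ(2/r − 1/a_t)] = 1.309 km/s.
Δv₂ = |v_t − v_c| = |1.309 − 2.606| = 1.297 km/s.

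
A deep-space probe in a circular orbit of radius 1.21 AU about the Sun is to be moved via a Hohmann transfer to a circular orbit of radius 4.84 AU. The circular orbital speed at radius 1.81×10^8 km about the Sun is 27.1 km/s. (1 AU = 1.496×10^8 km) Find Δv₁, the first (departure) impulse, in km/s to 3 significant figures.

From the circular-orbit relation v² = μ/r at r = 1.81×10^8 km: μ = v²r = (27.1)² × 1.81×10^8 = 1.32928×10^11 km³/s².
In km: r₁ = 1.21 × 1.496×10^8 = 1.81016×10^8 km; r₂ = 4.84 × 1.496×10^8 = 7.24064×10^8 km.
Transfer-ellipse semi-major axis a_t = (r₁ + r₂)/2 = (1.81016×10^8 + 7.24064×10^8)/2 = 4.5254×10^8 km.
Circular speed at r = 1.81016×10^8 km: v_c = √(μ/r) = 27.099 km/s.
Vis-viva on the transfer ellipse at r = 1.81016×10^8 km gives v_t = √[μ(2/r − 1/a_t)] = 34.278 km/s.
Δv₁ = |v_t − v_c| = |34.278 − 27.099| = 7.179 km/s.

Δv₁ = 7.18 km/s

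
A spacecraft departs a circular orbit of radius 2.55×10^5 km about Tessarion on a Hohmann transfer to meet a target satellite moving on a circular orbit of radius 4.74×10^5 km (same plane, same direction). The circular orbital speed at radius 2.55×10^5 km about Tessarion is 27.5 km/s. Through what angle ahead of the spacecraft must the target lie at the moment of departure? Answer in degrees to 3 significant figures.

φ = 58.6°

From the circular-orbit relation v² = μ/r at r = 2.55×10^5 km: μ = v²r = (27.5)² × 2.55×10^5 = 1.92844×10^8 km³/s².
Transfer-ellipse semi-major axis a_t = (r₁ + r₂)/2 = (2.550×10^5 + 4.740×10^5)/2 = 3.645×10^5 km.
The half-period of the transfer ellipse is t = π√(a_t³/μ) = 49784.4 s.
Target angular speed ω₂ = √(μ/r₂³) = 4.25535×10^-5 rad/s.
Angle swept by the target during transfer: ω₂·t = 2.119 rad = 121.4°.
Arrival is 180° from departure on the ellipse, so φ = 180° − 121.4° = 58.6°.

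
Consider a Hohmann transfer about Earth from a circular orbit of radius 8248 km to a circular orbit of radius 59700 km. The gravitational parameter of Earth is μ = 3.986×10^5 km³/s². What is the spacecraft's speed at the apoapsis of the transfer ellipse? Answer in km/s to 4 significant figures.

v = 1.273 km/s

Semi-major axis of the transfer orbit: a_t = (8248 + 59700)/2 = 33974 km.
The apoapsis of the transfer ellipse is at r = 59700 km.
Applying v² = μ(2/r − 1/a_t): v = 1.273 km/s.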